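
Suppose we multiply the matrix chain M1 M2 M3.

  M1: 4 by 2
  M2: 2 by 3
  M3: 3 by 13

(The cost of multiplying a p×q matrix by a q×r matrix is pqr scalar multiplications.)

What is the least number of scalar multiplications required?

180

Order (M1 (M2 M3)): (M2 M3): 2×3 by 3×13 → 2×13, cost 2·3·13 = 78; (M1 (M2 M3)): 4×2 by 2×13 → 4×13, cost 4·2·13 = 104; cumulative 182. Total 182.
Order ((M1 M2) M3): (M1 M2): 4×2 by 2×3 → 4×3, cost 4·2·3 = 24; ((M1 M2) M3): 4×3 by 3×13 → 4×13, cost 4·3·13 = 156; cumulative 180. Total 180.
Minimum: 180.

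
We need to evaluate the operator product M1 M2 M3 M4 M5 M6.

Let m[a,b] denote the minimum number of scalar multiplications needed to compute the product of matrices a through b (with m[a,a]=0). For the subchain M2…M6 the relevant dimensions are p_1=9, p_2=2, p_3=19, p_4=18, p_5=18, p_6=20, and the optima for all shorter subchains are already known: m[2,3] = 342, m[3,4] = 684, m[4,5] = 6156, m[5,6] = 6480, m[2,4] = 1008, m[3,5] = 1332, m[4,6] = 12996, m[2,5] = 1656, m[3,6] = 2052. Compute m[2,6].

m[2,6] = min over k∈[2,5] of m[2,k]+m[k+1,6]+p_{1}·p_k·p_{6}.
k=2: 0 + 2052 + 9·2·20 = 2412; k=3: 342 + 12996 + 9·19·20 = 16758; k=4: 1008 + 6480 + 9·18·20 = 10728; k=5: 1656 + 0 + 9·18·20 = 4896.
Minimum: 2412 at k=2.

2412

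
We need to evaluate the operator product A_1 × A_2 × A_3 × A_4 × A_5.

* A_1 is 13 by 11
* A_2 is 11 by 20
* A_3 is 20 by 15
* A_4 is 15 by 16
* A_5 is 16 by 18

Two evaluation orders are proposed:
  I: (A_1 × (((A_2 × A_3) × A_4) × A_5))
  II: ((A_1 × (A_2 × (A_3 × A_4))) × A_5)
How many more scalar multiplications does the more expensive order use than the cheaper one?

Order I = (A_1 × (((A_2 × A_3) × A_4) × A_5)): (A_2 × A_3): 11×20 by 20×15 → 11×15, cost 11·20·15 = 3300; ((A_2 × A_3) × A_4): 11×15 by 15×16 → 11×16, cost 11·15·16 = 2640; cumulative 5940; (((A_2 × A_3) × A_4) × A_5): 11×16 by 16×18 → 11×18, cost 11·16·18 = 3168; cumulative 9108; (A_1 × (((A_2 × A_3) × A_4) × A_5)): 13×11 by 11×18 → 13×18, cost 13·11·18 = 2574; cumulative 11682. Total 11682.
Order II = ((A_1 × (A_2 × (A_3 × A_4))) × A_5): (A_3 × A_4): 20×15 by 15×16 → 20×16, cost 20·15·16 = 4800; (A_2 × (A_3 × A_4)): 11×20 by 20×16 → 11×16, cost 11·20·16 = 3520; cumulative 8320; (A_1 × (A_2 × (A_3 × A_4))): 13×11 by 11×16 → 13×16, cost 13·11·16 = 2288; cumulative 10608; ((A_1 × (A_2 × (A_3 × A_4))) × A_5): 13×16 by 16×18 → 13×18, cost 13·16·18 = 3744; cumulative 14352. Total 14352.
Difference: |11682 − 14352| = 2670.

2670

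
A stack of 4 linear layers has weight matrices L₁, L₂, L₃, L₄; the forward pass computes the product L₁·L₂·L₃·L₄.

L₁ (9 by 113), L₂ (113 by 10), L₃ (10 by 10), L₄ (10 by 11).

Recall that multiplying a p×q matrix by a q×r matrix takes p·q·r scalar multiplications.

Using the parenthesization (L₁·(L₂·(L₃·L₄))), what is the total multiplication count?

(L₃·L₄): 10×10 by 10×11 → 10×11, cost 10·10·11 = 1100
(L₂·(L₃·L₄)): 113×10 by 10×11 → 113×11, cost 113·10·11 = 12430; cumulative 13530
(L₁·(L₂·(L₃·L₄))): 9×113 by 113×11 → 9×11, cost 9·113·11 = 11187; cumulative 24717
Total: 24717 scalar multiplications.

24717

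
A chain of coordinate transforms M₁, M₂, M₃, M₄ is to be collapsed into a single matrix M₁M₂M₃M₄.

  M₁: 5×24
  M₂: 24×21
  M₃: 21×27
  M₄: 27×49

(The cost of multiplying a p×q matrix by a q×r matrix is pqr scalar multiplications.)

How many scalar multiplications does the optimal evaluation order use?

Adjacent pairs: M₁M₂ = 5·24·21 = 2520; M₂M₃ = 24·21·27 = 13608; M₃M₄ = 21·27·49 = 27783.
Length 3: M₁..M₃: k=1: 0+13608+5·24·27=16848; k=2: 2520+0+5·21·27=5355 → min 5355 | M₂..M₄: k=2: 0+27783+24·21·49=52479; k=3: 13608+0+24·27·49=45360 → min 45360.
Length 4: M₁..M₄: k=1: 0+45360+5·24·49=51240; k=2: 2520+27783+5·21·49=35448; k=3: 5355+0+5·27·49=11970 → min 11970.
Optimal order: (((M₁M₂)M₃)M₄) with cost 11970.

11970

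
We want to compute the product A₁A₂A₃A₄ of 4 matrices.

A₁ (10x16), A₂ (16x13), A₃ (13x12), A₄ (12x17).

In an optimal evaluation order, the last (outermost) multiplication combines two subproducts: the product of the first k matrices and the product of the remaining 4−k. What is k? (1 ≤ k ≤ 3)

Adjacent pairs: A₁A₂ = 10·16·13 = 2080; A₂A₃ = 16·13·12 = 2496; A₃A₄ = 13·12·17 = 2652.
Length 3: A₁..A₃: k=1: 0+2496+10·16·12=4416; k=2: 2080+0+10·13·12=3640 → min 3640 | A₂..A₄: k=2: 0+2652+16·13·17=6188; k=3: 2496+0+16·12·17=5760 → min 5760.
Top-level splits: k=1: (A₁..A₁)·(A₂..A₄) → 0+5760+10·16·17 = 8480; k=2: (A₁..A₂)·(A₃..A₄) → 2080+2652+10·13·17 = 6942; k=3: (A₁..A₃)·(A₄..A₄) → 3640+0+10·12·17 = 5680.
Best split is after A₃, i.e. k = 3.

3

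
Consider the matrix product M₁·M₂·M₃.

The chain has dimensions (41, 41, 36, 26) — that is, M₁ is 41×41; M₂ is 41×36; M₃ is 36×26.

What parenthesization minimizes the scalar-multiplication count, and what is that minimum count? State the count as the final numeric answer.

82082

(M₁·(M₂·M₃)): cost 82082.
((M₁·M₂)·M₃): cost 98892.
Optimal: (M₁·(M₂·M₃)) with cost 82082.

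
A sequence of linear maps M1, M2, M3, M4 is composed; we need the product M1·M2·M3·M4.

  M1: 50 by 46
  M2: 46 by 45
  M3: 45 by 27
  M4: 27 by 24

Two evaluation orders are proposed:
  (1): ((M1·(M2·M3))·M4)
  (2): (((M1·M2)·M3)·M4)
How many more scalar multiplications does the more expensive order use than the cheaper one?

46260

Order (1) = ((M1·(M2·M3))·M4): (M2·M3): 46×45 by 45×27 → 46×27, cost 46·45·27 = 55890; (M1·(M2·M3)): 50×46 by 46×27 → 50×27, cost 50·46·27 = 62100; cumulative 117990; ((M1·(M2·M3))·M4): 50×27 by 27×24 → 50×24, cost 50·27·24 = 32400; cumulative 150390. Total 150390.
Order (2) = (((M1·M2)·M3)·M4): (M1·M2): 50×46 by 46×45 → 50×45, cost 50·46·45 = 103500; ((M1·M2)·M3): 50×45 by 45×27 → 50×27, cost 50·45·27 = 60750; cumulative 164250; (((M1·M2)·M3)·M4): 50×27 by 27×24 → 50×24, cost 50·27·24 = 32400; cumulative 196650. Total 196650.
Difference: |150390 − 196650| = 46260.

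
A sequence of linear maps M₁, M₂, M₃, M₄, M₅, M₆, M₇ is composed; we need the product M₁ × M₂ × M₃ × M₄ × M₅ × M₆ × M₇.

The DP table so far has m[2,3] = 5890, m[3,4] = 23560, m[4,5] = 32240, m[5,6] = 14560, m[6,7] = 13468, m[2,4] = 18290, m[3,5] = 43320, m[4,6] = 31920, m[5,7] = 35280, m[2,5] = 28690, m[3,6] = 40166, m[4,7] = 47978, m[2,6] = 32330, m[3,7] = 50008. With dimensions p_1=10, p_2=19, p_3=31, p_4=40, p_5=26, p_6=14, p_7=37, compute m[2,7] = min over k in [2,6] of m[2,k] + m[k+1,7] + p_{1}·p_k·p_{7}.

37510

m[2,7] = min over k∈[2,6] of m[2,k]+m[k+1,7]+p_{1}·p_k·p_{7}.
k=2: 0 + 50008 + 10·19·37 = 57038; k=3: 5890 + 47978 + 10·31·37 = 65338; k=4: 18290 + 35280 + 10·40·37 = 68370; k=5: 28690 + 13468 + 10·26·37 = 51778; k=6: 32330 + 0 + 10·14·37 = 37510.
Minimum: 37510 at k=6.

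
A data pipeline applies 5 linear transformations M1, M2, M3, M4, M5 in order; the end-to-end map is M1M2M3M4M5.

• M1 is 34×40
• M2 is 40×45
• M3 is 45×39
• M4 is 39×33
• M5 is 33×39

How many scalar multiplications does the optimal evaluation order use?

Adjacent pairs: M1M2 = 34·40·45 = 61200; M2M3 = 40·45·39 = 70200; M3M4 = 45·39·33 = 57915; M4M5 = 39·33·39 = 50193.
Length 3: M1..M3: k=1: 0+70200+34·40·39=123240; k=2: 61200+0+34·45·39=120870 → min 120870 | M2..M4: k=2: 0+57915+40·45·33=117315; k=3: 70200+0+40·39·33=121680 → min 117315 | M3..M5: k=3: 0+50193+45·39·39=118638; k=4: 57915+0+45·33·39=115830 → min 115830.
Length 4: M1..M4: k=1: 0+117315+34·40·33=162195; k=2: 61200+57915+34·45·33=169605; k=3: 120870+0+34·39·33=164628 → min 162195 | M2..M5: k=2: 0+115830+40·45·39=186030; k=3: 70200+50193+40·39·39=181233; k=4: 117315+0+40·33·39=168795 → min 168795.
Length 5: M1..M5: k=1: 0+168795+34·40·39=221835; k=2: 61200+115830+34·45·39=236700; k=3: 120870+50193+34·39·39=222777; k=4: 162195+0+34·33·39=205953 → min 205953.
Optimal order: ((M1(M2(M3M4)))M5) with cost 205953.

205953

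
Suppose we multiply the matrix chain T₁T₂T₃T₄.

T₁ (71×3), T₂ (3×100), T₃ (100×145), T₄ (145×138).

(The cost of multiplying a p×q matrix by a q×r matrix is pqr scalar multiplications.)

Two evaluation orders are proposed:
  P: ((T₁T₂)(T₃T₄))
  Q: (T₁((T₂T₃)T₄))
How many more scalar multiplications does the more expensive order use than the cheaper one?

Order P = ((T₁T₂)(T₃T₄)): (T₁T₂): 71×3 by 3×100 → 71×100, cost 71·3·100 = 21300; (T₃T₄): 100×145 by 145×138 → 100×138, cost 100·145·138 = 2001000; ((T₁T₂)(T₃T₄)): 71×100 by 100×138 → 71×138, cost 71·100·138 = 979800; cumulative 3002100. Total 3002100.
Order Q = (T₁((T₂T₃)T₄)): (T₂T₃): 3×100 by 100×145 → 3×145, cost 3·100·145 = 43500; ((T₂T₃)T₄): 3×145 by 145×138 → 3×138, cost 3·145·138 = 60030; cumulative 103530; (T₁((T₂T₃)T₄)): 71×3 by 3×138 → 71×138, cost 71·3·138 = 29394; cumulative 132924. Total 132924.
Difference: |3002100 − 132924| = 2869176.

2869176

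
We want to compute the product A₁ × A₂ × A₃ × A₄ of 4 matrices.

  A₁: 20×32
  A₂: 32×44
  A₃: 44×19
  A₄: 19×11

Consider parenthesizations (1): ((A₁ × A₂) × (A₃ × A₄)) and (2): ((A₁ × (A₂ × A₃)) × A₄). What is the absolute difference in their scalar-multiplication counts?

Order (1) = ((A₁ × A₂) × (A₃ × A₄)): (A₁ × A₂): 20×32 by 32×44 → 20×44, cost 20·32·44 = 28160; (A₃ × A₄): 44×19 by 19×11 → 44×11, cost 44·19·11 = 9196; ((A₁ × A₂) × (A₃ × A₄)): 20×44 by 44×11 → 20×11, cost 20·44·11 = 9680; cumulative 47036. Total 47036.
Order (2) = ((A₁ × (A₂ × A₃)) × A₄): (A₂ × A₃): 32×44 by 44×19 → 32×19, cost 32·44·19 = 26752; (A₁ × (A₂ × A₃)): 20×32 by 32×19 → 20×19, cost 20·32·19 = 12160; cumulative 38912; ((A₁ × (A₂ × A₃)) × A₄): 20×19 by 19×11 → 20×11, cost 20·19·11 = 4180; cumulative 43092. Total 43092.
Difference: |47036 − 43092| = 3944.

3944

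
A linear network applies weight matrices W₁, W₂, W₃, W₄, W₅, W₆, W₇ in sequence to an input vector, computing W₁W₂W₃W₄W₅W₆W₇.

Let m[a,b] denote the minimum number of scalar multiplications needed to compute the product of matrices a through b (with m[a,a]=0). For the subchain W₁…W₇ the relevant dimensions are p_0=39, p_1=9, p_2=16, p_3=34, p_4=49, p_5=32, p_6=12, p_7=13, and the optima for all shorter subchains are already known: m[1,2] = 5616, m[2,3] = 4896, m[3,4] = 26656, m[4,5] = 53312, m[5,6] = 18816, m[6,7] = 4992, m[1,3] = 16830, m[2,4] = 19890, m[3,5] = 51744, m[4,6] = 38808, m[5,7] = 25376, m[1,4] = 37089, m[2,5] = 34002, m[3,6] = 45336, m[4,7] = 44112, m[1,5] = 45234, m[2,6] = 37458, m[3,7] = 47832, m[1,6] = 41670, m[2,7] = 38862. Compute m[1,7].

43425

m[1,7] = min over k∈[1,6] of m[1,k]+m[k+1,7]+p_{0}·p_k·p_{7}.
k=1: 0 + 38862 + 39·9·13 = 43425; k=2: 5616 + 47832 + 39·16·13 = 61560; k=3: 16830 + 44112 + 39·34·13 = 78180; k=4: 37089 + 25376 + 39·49·13 = 87308; k=5: 45234 + 4992 + 39·32·13 = 66450; k=6: 41670 + 0 + 39·12·13 = 47754.
Minimum: 43425 at k=1.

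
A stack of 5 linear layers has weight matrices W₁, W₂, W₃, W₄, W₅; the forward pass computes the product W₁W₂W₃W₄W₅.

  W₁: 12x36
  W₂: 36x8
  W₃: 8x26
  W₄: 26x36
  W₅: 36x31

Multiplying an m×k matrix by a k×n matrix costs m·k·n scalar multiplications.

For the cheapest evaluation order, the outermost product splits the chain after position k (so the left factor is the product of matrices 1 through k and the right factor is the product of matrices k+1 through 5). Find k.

Adjacent pairs: W₁W₂ = 12·36·8 = 3456; W₂W₃ = 36·8·26 = 7488; W₃W₄ = 8·26·36 = 7488; W₄W₅ = 26·36·31 = 29016.
Length 3: W₁..W₃: k=1: 0+7488+12·36·26=18720; k=2: 3456+0+12·8·26=5952 → min 5952 | W₂..W₄: k=2: 0+7488+36·8·36=17856; k=3: 7488+0+36·26·36=41184 → min 17856 | W₃..W₅: k=3: 0+29016+8·26·31=35464; k=4: 7488+0+8·36·31=16416 → min 16416.
Length 4: W₁..W₄: k=1: 0+17856+12·36·36=33408; k=2: 3456+7488+12·8·36=14400; k=3: 5952+0+12·26·36=17184 → min 14400 | W₂..W₅: k=2: 0+16416+36·8·31=25344; k=3: 7488+29016+36·26·31=65520; k=4: 17856+0+36·36·31=58032 → min 25344.
Top-level splits: k=1: (W₁..W₁)·(W₂..W₅) → 0+25344+12·36·31 = 38736; k=2: (W₁..W₂)·(W₃..W₅) → 3456+16416+12·8·31 = 22848; k=3: (W₁..W₃)·(W₄..W₅) → 5952+29016+12·26·31 = 44640; k=4: (W₁..W₄)·(W₅..W₅) → 14400+0+12·36·31 = 27792.
Best split is after W₂, i.e. k = 2.

2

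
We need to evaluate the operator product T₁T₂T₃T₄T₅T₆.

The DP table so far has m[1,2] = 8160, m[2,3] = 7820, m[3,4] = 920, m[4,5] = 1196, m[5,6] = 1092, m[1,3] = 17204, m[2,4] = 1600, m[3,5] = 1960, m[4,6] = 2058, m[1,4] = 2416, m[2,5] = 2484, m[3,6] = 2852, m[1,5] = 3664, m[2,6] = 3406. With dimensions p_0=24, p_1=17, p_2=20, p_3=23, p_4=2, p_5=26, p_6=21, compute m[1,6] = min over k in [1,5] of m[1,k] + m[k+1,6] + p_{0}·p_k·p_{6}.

m[1,6] = min over k∈[1,5] of m[1,k]+m[k+1,6]+p_{0}·p_k·p_{6}.
k=1: 0 + 3406 + 24·17·21 = 11974; k=2: 8160 + 2852 + 24·20·21 = 21092; k=3: 17204 + 2058 + 24·23·21 = 30854; k=4: 2416 + 1092 + 24·2·21 = 4516; k=5: 3664 + 0 + 24·26·21 = 16768.
Minimum: 4516 at k=4.

4516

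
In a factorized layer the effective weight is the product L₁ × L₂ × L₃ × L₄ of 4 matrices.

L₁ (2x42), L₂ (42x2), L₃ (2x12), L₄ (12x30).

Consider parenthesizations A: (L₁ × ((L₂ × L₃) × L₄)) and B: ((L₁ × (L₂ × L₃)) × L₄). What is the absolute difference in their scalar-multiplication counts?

15912

Order A = (L₁ × ((L₂ × L₃) × L₄)): (L₂ × L₃): 42×2 by 2×12 → 42×12, cost 42·2·12 = 1008; ((L₂ × L₃) × L₄): 42×12 by 12×30 → 42×30, cost 42·12·30 = 15120; cumulative 16128; (L₁ × ((L₂ × L₃) × L₄)): 2×42 by 42×30 → 2×30, cost 2·42·30 = 2520; cumulative 18648. Total 18648.
Order B = ((L₁ × (L₂ × L₃)) × L₄): (L₂ × L₃): 42×2 by 2×12 → 42×12, cost 42·2·12 = 1008; (L₁ × (L₂ × L₃)): 2×42 by 42×12 → 2×12, cost 2·42·12 = 1008; cumulative 2016; ((L₁ × (L₂ × L₃)) × L₄): 2×12 by 12×30 → 2×30, cost 2·12·30 = 720; cumulative 2736. Total 2736.
Difference: |18648 − 2736| = 15912.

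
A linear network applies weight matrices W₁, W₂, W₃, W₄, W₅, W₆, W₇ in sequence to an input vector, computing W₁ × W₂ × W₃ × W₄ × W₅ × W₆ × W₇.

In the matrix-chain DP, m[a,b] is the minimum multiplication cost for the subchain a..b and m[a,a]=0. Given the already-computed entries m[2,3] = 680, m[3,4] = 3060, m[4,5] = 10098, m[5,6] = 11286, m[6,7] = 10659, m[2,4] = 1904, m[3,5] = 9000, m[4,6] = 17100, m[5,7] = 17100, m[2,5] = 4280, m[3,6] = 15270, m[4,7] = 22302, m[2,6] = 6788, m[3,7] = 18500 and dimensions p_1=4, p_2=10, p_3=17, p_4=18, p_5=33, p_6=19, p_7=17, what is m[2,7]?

m[2,7] = min over k∈[2,6] of m[2,k]+m[k+1,7]+p_{1}·p_k·p_{7}.
k=2: 0 + 18500 + 4·10·17 = 19180; k=3: 680 + 22302 + 4·17·17 = 24138; k=4: 1904 + 17100 + 4·18·17 = 20228; k=5: 4280 + 10659 + 4·33·17 = 17183; k=6: 6788 + 0 + 4·19·17 = 8080.
Minimum: 8080 at k=6.

8080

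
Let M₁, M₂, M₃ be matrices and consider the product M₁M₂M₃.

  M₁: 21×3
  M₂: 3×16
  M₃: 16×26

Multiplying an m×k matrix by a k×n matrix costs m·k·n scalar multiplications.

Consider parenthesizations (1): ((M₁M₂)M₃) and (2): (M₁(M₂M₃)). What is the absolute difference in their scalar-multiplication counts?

Order (1) = ((M₁M₂)M₃): (M₁M₂): 21×3 by 3×16 → 21×16, cost 21·3·16 = 1008; ((M₁M₂)M₃): 21×16 by 16×26 → 21×26, cost 21·16·26 = 8736; cumulative 9744. Total 9744.
Order (2) = (M₁(M₂M₃)): (M₂M₃): 3×16 by 16×26 → 3×26, cost 3·16·26 = 1248; (M₁(M₂M₃)): 21×3 by 3×26 → 21×26, cost 21·3·26 = 1638; cumulative 2886. Total 2886.
Difference: |9744 − 2886| = 6858.

6858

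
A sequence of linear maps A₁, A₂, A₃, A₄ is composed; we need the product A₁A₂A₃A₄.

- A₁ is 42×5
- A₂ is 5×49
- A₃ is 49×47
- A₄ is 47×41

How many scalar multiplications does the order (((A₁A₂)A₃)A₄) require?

187950

(A₁A₂): 42×5 by 5×49 → 42×49, cost 42·5·49 = 10290
((A₁A₂)A₃): 42×49 by 49×47 → 42×47, cost 42·49·47 = 96726; cumulative 107016
(((A₁A₂)A₃)A₄): 42×47 by 47×41 → 42×41, cost 42·47·41 = 80934; cumulative 187950
Total: 187950 scalar multiplications.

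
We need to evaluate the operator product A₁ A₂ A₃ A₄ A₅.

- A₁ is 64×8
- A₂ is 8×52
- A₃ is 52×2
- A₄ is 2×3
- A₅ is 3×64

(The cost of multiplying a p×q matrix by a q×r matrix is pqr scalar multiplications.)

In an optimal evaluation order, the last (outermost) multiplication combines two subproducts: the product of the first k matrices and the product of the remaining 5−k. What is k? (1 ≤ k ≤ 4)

Adjacent pairs: A₁A₂ = 64·8·52 = 26624; A₂A₃ = 8·52·2 = 832; A₃A₄ = 52·2·3 = 312; A₄A₅ = 2·3·64 = 384.
Length 3: A₁..A₃: k=1: 0+832+64·8·2=1856; k=2: 26624+0+64·52·2=33280 → min 1856 | A₂..A₄: k=2: 0+312+8·52·3=1560; k=3: 832+0+8·2·3=880 → min 880 | A₃..A₅: k=3: 0+384+52·2·64=7040; k=4: 312+0+52·3·64=10296 → min 7040.
Length 4: A₁..A₄: k=1: 0+880+64·8·3=2416; k=2: 26624+312+64·52·3=36920; k=3: 1856+0+64·2·3=2240 → min 2240 | A₂..A₅: k=2: 0+7040+8·52·64=33664; k=3: 832+384+8·2·64=2240; k=4: 880+0+8·3·64=2416 → min 2240.
Top-level splits: k=1: (A₁..A₁)·(A₂..A₅) → 0+2240+64·8·64 = 35008; k=2: (A₁..A₂)·(A₃..A₅) → 26624+7040+64·52·64 = 246656; k=3: (A₁..A₃)·(A₄..A₅) → 1856+384+64·2·64 = 10432; k=4: (A₁..A₄)·(A₅..A₅) → 2240+0+64·3·64 = 14528.
Best split is after A₃, i.e. k = 3.

3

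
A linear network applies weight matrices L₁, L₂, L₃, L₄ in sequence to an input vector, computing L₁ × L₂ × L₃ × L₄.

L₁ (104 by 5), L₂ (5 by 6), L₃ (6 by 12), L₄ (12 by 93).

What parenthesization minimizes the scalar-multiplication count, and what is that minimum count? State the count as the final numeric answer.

Adjacent pairs: L₁L₂ = 104·5·6 = 3120; L₂L₃ = 5·6·12 = 360; L₃L₄ = 6·12·93 = 6696.
Length 3: L₁..L₃: k=1: 0+360+104·5·12=6600; k=2: 3120+0+104·6·12=10608 → min 6600 | L₂..L₄: k=2: 0+6696+5·6·93=9486; k=3: 360+0+5·12·93=5940 → min 5940.
Length 4: L₁..L₄: k=1: 0+5940+104·5·93=54300; k=2: 3120+6696+104·6·93=67848; k=3: 6600+0+104·12·93=122664 → min 54300.
Optimal parenthesization: (L₁ × ((L₂ × L₃) × L₄)) with cost 54300.

54300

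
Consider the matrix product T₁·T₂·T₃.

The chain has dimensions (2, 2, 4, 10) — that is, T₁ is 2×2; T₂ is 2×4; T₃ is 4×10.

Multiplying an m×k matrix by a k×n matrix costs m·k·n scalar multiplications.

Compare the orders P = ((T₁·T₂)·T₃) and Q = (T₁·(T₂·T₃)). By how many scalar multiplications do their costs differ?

Order P = ((T₁·T₂)·T₃): (T₁·T₂): 2×2 by 2×4 → 2×4, cost 2·2·4 = 16; ((T₁·T₂)·T₃): 2×4 by 4×10 → 2×10, cost 2·4·10 = 80; cumulative 96. Total 96.
Order Q = (T₁·(T₂·T₃)): (T₂·T₃): 2×4 by 4×10 → 2×10, cost 2·4·10 = 80; (T₁·(T₂·T₃)): 2×2 by 2×10 → 2×10, cost 2·2·10 = 40; cumulative 120. Total 120.
Difference: |96 − 120| = 24.

24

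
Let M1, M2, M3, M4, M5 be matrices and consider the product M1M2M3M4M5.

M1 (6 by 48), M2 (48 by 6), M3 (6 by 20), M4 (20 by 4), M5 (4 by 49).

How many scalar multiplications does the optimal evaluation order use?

Adjacent pairs: M1M2 = 6·48·6 = 1728; M2M3 = 48·6·20 = 5760; M3M4 = 6·20·4 = 480; M4M5 = 20·4·49 = 3920.
Length 3: M1..M3: k=1: 0+5760+6·48·20=11520; k=2: 1728+0+6·6·20=2448 → min 2448 | M2..M4: k=2: 0+480+48·6·4=1632; k=3: 5760+0+48·20·4=9600 → min 1632 | M3..M5: k=3: 0+3920+6·20·49=9800; k=4: 480+0+6·4·49=1656 → min 1656.
Length 4: M1..M4: k=1: 0+1632+6·48·4=2784; k=2: 1728+480+6·6·4=2352; k=3: 2448+0+6·20·4=2928 → min 2352 | M2..M5: k=2: 0+1656+48·6·49=15768; k=3: 5760+3920+48·20·49=56720; k=4: 1632+0+48·4·49=11040 → min 11040.
Length 5: M1..M5: k=1: 0+11040+6·48·49=25152; k=2: 1728+1656+6·6·49=5148; k=3: 2448+3920+6·20·49=12248; k=4: 2352+0+6·4·49=3528 → min 3528.
Optimal order: (((M1M2)(M3M4))M5) with cost 3528.

3528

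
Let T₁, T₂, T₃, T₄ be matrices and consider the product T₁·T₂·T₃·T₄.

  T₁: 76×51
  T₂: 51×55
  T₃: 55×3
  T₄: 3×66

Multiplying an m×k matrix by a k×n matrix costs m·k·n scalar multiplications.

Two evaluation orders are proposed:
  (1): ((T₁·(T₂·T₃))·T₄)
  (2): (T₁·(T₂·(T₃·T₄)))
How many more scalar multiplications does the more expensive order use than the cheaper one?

416745

Order (1) = ((T₁·(T₂·T₃))·T₄): (T₂·T₃): 51×55 by 55×3 → 51×3, cost 51·55·3 = 8415; (T₁·(T₂·T₃)): 76×51 by 51×3 → 76×3, cost 76·51·3 = 11628; cumulative 20043; ((T₁·(T₂·T₃))·T₄): 76×3 by 3×66 → 76×66, cost 76·3·66 = 15048; cumulative 35091. Total 35091.
Order (2) = (T₁·(T₂·(T₃·T₄))): (T₃·T₄): 55×3 by 3×66 → 55×66, cost 55·3·66 = 10890; (T₂·(T₃·T₄)): 51×55 by 55×66 → 51×66, cost 51·55·66 = 185130; cumulative 196020; (T₁·(T₂·(T₃·T₄))): 76×51 by 51×66 → 76×66, cost 76·51·66 = 255816; cumulative 451836. Total 451836.
Difference: |35091 − 451836| = 416745.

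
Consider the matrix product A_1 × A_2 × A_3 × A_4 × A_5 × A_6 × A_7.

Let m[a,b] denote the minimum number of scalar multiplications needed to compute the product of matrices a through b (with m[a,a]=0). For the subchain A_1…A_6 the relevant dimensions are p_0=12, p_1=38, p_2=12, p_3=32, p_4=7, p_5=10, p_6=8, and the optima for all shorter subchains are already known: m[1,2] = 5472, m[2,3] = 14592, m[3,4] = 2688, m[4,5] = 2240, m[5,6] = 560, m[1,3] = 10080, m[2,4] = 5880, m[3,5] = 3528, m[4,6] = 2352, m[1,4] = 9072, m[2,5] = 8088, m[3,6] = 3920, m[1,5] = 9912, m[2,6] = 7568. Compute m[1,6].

10304

m[1,6] = min over k∈[1,5] of m[1,k]+m[k+1,6]+p_{0}·p_k·p_{6}.
k=1: 0 + 7568 + 12·38·8 = 11216; k=2: 5472 + 3920 + 12·12·8 = 10544; k=3: 10080 + 2352 + 12·32·8 = 15504; k=4: 9072 + 560 + 12·7·8 = 10304; k=5: 9912 + 0 + 12·10·8 = 10872.
Minimum: 10304 at k=4.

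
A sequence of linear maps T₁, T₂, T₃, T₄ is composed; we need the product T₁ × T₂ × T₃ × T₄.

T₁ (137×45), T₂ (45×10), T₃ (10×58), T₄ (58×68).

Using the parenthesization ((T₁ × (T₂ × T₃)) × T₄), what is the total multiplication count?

(T₂ × T₃): 45×10 by 10×58 → 45×58, cost 45·10·58 = 26100
(T₁ × (T₂ × T₃)): 137×45 by 45×58 → 137×58, cost 137·45·58 = 357570; cumulative 383670
((T₁ × (T₂ × T₃)) × T₄): 137×58 by 58×68 → 137×68, cost 137·58·68 = 540328; cumulative 923998
Total: 923998 scalar multiplications.

923998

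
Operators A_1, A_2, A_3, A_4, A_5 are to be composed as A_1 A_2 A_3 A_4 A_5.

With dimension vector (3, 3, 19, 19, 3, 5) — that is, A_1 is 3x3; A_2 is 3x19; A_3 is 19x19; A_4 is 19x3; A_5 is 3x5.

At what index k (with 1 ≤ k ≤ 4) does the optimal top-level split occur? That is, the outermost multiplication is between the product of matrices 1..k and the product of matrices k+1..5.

Adjacent pairs: A_1A_2 = 3·3·19 = 171; A_2A_3 = 3·19·19 = 1083; A_3A_4 = 19·19·3 = 1083; A_4A_5 = 19·3·5 = 285.
Length 3: A_1..A_3: k=1: 0+1083+3·3·19=1254; k=2: 171+0+3·19·19=1254 → min 1254 | A_2..A_4: k=2: 0+1083+3·19·3=1254; k=3: 1083+0+3·19·3=1254 → min 1254 | A_3..A_5: k=3: 0+285+19·19·5=2090; k=4: 1083+0+19·3·5=1368 → min 1368.
Length 4: A_1..A_4: k=1: 0+1254+3·3·3=1281; k=2: 171+1083+3·19·3=1425; k=3: 1254+0+3·19·3=1425 → min 1281 | A_2..A_5: k=2: 0+1368+3·19·5=1653; k=3: 1083+285+3·19·5=1653; k=4: 1254+0+3·3·5=1299 → min 1299.
Top-level splits: k=1: (A_1..A_1)·(A_2..A_5) → 0+1299+3·3·5 = 1344; k=2: (A_1..A_2)·(A_3..A_5) → 171+1368+3·19·5 = 1824; k=3: (A_1..A_3)·(A_4..A_5) → 1254+285+3·19·5 = 1824; k=4: (A_1..A_4)·(A_5..A_5) → 1281+0+3·3·5 = 1326.
Best split is after A_4, i.e. k = 4.

4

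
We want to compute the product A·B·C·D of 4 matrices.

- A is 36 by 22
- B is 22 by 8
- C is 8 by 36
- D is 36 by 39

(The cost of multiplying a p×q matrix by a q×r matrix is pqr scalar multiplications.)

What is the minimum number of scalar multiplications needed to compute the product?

Adjacent pairs: AB = 36·22·8 = 6336; BC = 22·8·36 = 6336; CD = 8·36·39 = 11232.
Length 3: A..C: k=1: 0+6336+36·22·36=34848; k=2: 6336+0+36·8·36=16704 → min 16704 | B..D: k=2: 0+11232+22·8·39=18096; k=3: 6336+0+22·36·39=37224 → min 18096.
Length 4: A..D: k=1: 0+18096+36·22·39=48984; k=2: 6336+11232+36·8·39=28800; k=3: 16704+0+36·36·39=67248 → min 28800.
Optimal order: ((A·B)·(C·D)) with cost 28800.

28800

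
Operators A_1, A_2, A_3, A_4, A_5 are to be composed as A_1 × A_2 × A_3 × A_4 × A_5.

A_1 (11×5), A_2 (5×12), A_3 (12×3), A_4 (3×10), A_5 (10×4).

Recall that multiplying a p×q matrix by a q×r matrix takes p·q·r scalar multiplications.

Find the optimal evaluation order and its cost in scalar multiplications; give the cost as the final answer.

Adjacent pairs: A_1A_2 = 11·5·12 = 660; A_2A_3 = 5·12·3 = 180; A_3A_4 = 12·3·10 = 360; A_4A_5 = 3·10·4 = 120.
Length 3: A_1..A_3: k=1: 0+180+11·5·3=345; k=2: 660+0+11·12·3=1056 → min 345 | A_2..A_4: k=2: 0+360+5·12·10=960; k=3: 180+0+5·3·10=330 → min 330 | A_3..A_5: k=3: 0+120+12·3·4=264; k=4: 360+0+12·10·4=840 → min 264.
Length 4: A_1..A_4: k=1: 0+330+11·5·10=880; k=2: 660+360+11·12·10=2340; k=3: 345+0+11·3·10=675 → min 675 | A_2..A_5: k=2: 0+264+5·12·4=504; k=3: 180+120+5·3·4=360; k=4: 330+0+5·10·4=530 → min 360.
Length 5: A_1..A_5: k=1: 0+360+11·5·4=580; k=2: 660+264+11·12·4=1452; k=3: 345+120+11·3·4=597; k=4: 675+0+11·10·4=1115 → min 580.
Optimal parenthesization: (A_1 × ((A_2 × A_3) × (A_4 × A_5))) with cost 580.

580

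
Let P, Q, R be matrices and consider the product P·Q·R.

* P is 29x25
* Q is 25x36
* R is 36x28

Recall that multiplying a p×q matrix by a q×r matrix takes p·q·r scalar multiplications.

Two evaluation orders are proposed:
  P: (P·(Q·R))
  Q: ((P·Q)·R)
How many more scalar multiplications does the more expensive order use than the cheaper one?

9832

Order P = (P·(Q·R)): (Q·R): 25×36 by 36×28 → 25×28, cost 25·36·28 = 25200; (P·(Q·R)): 29×25 by 25×28 → 29×28, cost 29·25·28 = 20300; cumulative 45500. Total 45500.
Order Q = ((P·Q)·R): (P·Q): 29×25 by 25×36 → 29×36, cost 29·25·36 = 26100; ((P·Q)·R): 29×36 by 36×28 → 29×28, cost 29·36·28 = 29232; cumulative 55332. Total 55332.
Difference: |45500 − 55332| = 9832.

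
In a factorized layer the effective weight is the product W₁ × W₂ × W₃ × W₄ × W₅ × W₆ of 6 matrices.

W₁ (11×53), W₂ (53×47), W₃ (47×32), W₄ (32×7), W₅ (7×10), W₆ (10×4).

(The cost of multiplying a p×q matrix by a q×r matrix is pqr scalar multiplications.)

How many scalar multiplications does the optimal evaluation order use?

19488

Adjacent pairs: W₁W₂ = 11·53·47 = 27401; W₂W₃ = 53·47·32 = 79712; W₃W₄ = 47·32·7 = 10528; W₄W₅ = 32·7·10 = 2240; W₅W₆ = 7·10·4 = 280.
Length 3: W₁..W₃: k=1: 0+79712+11·53·32=98368; k=2: 27401+0+11·47·32=43945 → min 43945 | W₂..W₄: k=2: 0+10528+53·47·7=27965; k=3: 79712+0+53·32·7=91584 → min 27965 | W₃..W₅: k=3: 0+2240+47·32·10=17280; k=4: 10528+0+47·7·10=13818 → min 13818 | W₄..W₆: k=4: 0+280+32·7·4=1176; k=5: 2240+0+32·10·4=3520 → min 1176.
Length 4: W₁..W₄: k=1: 0+27965+11·53·7=32046; k=2: 27401+10528+11·47·7=41548; k=3: 43945+0+11·32·7=46409 → min 32046 | W₂..W₅: k=2: 0+13818+53·47·10=38728; k=3: 79712+2240+53·32·10=98912; k=4: 27965+0+53·7·10=31675 → min 31675 | W₃..W₆: k=3: 0+1176+47·32·4=7192; k=4: 10528+280+47·7·4=12124; k=5: 13818+0+47·10·4=15698 → min 7192.
Length 5: W₁..W₅: k=1: 0+31675+11·53·10=37505; k=2: 27401+13818+11·47·10=46389; k=3: 43945+2240+11·32·10=49705; k=4: 32046+0+11·7·10=32816 → min 32816 | W₂..W₆: k=2: 0+7192+53·47·4=17156; k=3: 79712+1176+53·32·4=87672; k=4: 27965+280+53·7·4=29729; k=5: 31675+0+53·10·4=33795 → min 17156.
Length 6: W₁..W₆: k=1: 0+17156+11·53·4=19488; k=2: 27401+7192+11·47·4=36661; k=3: 43945+1176+11·32·4=46529; k=4: 32046+280+11·7·4=32634; k=5: 32816+0+11·10·4=33256 → min 19488.
Optimal order: (W₁ × (W₂ × (W₃ × (W₄ × (W₅ × W₆))))) with cost 19488.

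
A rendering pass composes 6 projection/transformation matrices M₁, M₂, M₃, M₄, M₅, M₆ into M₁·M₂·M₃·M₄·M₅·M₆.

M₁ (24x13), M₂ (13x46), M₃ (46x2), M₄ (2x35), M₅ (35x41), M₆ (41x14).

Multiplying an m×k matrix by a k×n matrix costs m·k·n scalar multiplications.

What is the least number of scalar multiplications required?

6510

Adjacent pairs: M₁M₂ = 24·13·46 = 14352; M₂M₃ = 13·46·2 = 1196; M₃M₄ = 46·2·35 = 3220; M₄M₅ = 2·35·41 = 2870; M₅M₆ = 35·41·14 = 20090.
Length 3: M₁..M₃: k=1: 0+1196+24·13·2=1820; k=2: 14352+0+24·46·2=16560 → min 1820 | M₂..M₄: k=2: 0+3220+13·46·35=24150; k=3: 1196+0+13·2·35=2106 → min 2106 | M₃..M₅: k=3: 0+2870+46·2·41=6642; k=4: 3220+0+46·35·41=69230 → min 6642 | M₄..M₆: k=4: 0+20090+2·35·14=21070; k=5: 2870+0+2·41·14=4018 → min 4018.
Length 4: M₁..M₄: k=1: 0+2106+24·13·35=13026; k=2: 14352+3220+24·46·35=56212; k=3: 1820+0+24·2·35=3500 → min 3500 | M₂..M₅: k=2: 0+6642+13·46·41=31160; k=3: 1196+2870+13·2·41=5132; k=4: 2106+0+13·35·41=20761 → min 5132 | M₃..M₆: k=3: 0+4018+46·2·14=5306; k=4: 3220+20090+46·35·14=45850; k=5: 6642+0+46·41·14=33046 → min 5306.
Length 5: M₁..M₅: k=1: 0+5132+24·13·41=17924; k=2: 14352+6642+24·46·41=66258; k=3: 1820+2870+24·2·41=6658; k=4: 3500+0+24·35·41=37940 → min 6658 | M₂..M₆: k=2: 0+5306+13·46·14=13678; k=3: 1196+4018+13·2·14=5578; k=4: 2106+20090+13·35·14=28566; k=5: 5132+0+13·41·14=12594 → min 5578.
Length 6: M₁..M₆: k=1: 0+5578+24·13·14=9946; k=2: 14352+5306+24·46·14=35114; k=3: 1820+4018+24·2·14=6510; k=4: 3500+20090+24·35·14=35350; k=5: 6658+0+24·41·14=20434 → min 6510.
Optimal order: ((M₁·(M₂·M₃))·((M₄·M₅)·M₆)) with cost 6510.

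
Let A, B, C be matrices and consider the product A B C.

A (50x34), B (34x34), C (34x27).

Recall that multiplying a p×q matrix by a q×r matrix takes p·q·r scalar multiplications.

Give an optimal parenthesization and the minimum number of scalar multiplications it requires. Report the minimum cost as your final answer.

(A (B C)): cost 77112.
((A B) C): cost 103700.
Optimal: (A (B C)) with cost 77112.

77112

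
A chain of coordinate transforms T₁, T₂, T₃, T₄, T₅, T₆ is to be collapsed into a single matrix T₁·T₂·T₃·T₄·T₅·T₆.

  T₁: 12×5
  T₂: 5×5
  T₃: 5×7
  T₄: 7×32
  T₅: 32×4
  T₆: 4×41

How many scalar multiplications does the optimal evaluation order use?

Adjacent pairs: T₁T₂ = 12·5·5 = 300; T₂T₃ = 5·5·7 = 175; T₃T₄ = 5·7·32 = 1120; T₄T₅ = 7·32·4 = 896; T₅T₆ = 32·4·41 = 5248.
Length 3: T₁..T₃: k=1: 0+175+12·5·7=595; k=2: 300+0+12·5·7=720 → min 595 | T₂..T₄: k=2: 0+1120+5·5·32=1920; k=3: 175+0+5·7·32=1295 → min 1295 | T₃..T₅: k=3: 0+896+5·7·4=1036; k=4: 1120+0+5·32·4=1760 → min 1036 | T₄..T₆: k=4: 0+5248+7·32·41=14432; k=5: 896+0+7·4·41=2044 → min 2044.
Length 4: T₁..T₄: k=1: 0+1295+12·5·32=3215; k=2: 300+1120+12·5·32=3340; k=3: 595+0+12·7·32=3283 → min 3215 | T₂..T₅: k=2: 0+1036+5·5·4=1136; k=3: 175+896+5·7·4=1211; k=4: 1295+0+5·32·4=1935 → min 1136 | T₃..T₆: k=3: 0+2044+5·7·41=3479; k=4: 1120+5248+5·32·41=12928; k=5: 1036+0+5·4·41=1856 → min 1856.
Length 5: T₁..T₅: k=1: 0+1136+12·5·4=1376; k=2: 300+1036+12·5·4=1576; k=3: 595+896+12·7·4=1827; k=4: 3215+0+12·32·4=4751 → min 1376 | T₂..T₆: k=2: 0+1856+5·5·41=2881; k=3: 175+2044+5·7·41=3654; k=4: 1295+5248+5·32·41=13103; k=5: 1136+0+5·4·41=1956 → min 1956.
Length 6: T₁..T₆: k=1: 0+1956+12·5·41=4416; k=2: 300+1856+12·5·41=4616; k=3: 595+2044+12·7·41=6083; k=4: 3215+5248+12·32·41=24207; k=5: 1376+0+12·4·41=3344 → min 3344.
Optimal order: ((T₁·(T₂·(T₃·(T₄·T₅))))·T₆) with cost 3344.

3344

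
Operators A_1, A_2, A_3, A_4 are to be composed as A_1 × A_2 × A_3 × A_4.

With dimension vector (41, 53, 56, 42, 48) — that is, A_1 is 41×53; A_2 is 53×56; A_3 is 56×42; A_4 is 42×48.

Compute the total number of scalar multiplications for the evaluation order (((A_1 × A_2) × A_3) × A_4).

300776

(A_1 × A_2): 41×53 by 53×56 → 41×56, cost 41·53·56 = 121688
((A_1 × A_2) × A_3): 41×56 by 56×42 → 41×42, cost 41·56·42 = 96432; cumulative 218120
(((A_1 × A_2) × A_3) × A_4): 41×42 by 42×48 → 41×48, cost 41·42·48 = 82656; cumulative 300776
Total: 300776 scalar multiplications.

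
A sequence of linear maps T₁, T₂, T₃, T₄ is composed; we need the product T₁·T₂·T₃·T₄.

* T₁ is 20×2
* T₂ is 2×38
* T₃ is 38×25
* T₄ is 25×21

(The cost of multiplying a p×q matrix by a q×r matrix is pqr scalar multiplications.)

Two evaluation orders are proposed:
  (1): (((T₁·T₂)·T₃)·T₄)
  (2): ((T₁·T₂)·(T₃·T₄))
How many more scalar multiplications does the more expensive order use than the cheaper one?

6410

Order (1) = (((T₁·T₂)·T₃)·T₄): (T₁·T₂): 20×2 by 2×38 → 20×38, cost 20·2·38 = 1520; ((T₁·T₂)·T₃): 20×38 by 38×25 → 20×25, cost 20·38·25 = 19000; cumulative 20520; (((T₁·T₂)·T₃)·T₄): 20×25 by 25×21 → 20×21, cost 20·25·21 = 10500; cumulative 31020. Total 31020.
Order (2) = ((T₁·T₂)·(T₃·T₄)): (T₁·T₂): 20×2 by 2×38 → 20×38, cost 20·2·38 = 1520; (T₃·T₄): 38×25 by 25×21 → 38×21, cost 38·25·21 = 19950; ((T₁·T₂)·(T₃·T₄)): 20×38 by 38×21 → 20×21, cost 20·38·21 = 15960; cumulative 37430. Total 37430.
Difference: |31020 − 37430| = 6410.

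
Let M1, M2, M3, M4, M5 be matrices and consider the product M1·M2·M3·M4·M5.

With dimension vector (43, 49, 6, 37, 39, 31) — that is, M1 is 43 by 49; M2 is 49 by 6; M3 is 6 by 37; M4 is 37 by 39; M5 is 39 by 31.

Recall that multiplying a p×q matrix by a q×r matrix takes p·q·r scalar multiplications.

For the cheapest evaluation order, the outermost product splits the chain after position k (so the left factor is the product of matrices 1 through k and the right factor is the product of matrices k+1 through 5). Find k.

2

Adjacent pairs: M1M2 = 43·49·6 = 12642; M2M3 = 49·6·37 = 10878; M3M4 = 6·37·39 = 8658; M4M5 = 37·39·31 = 44733.
Length 3: M1..M3: k=1: 0+10878+43·49·37=88837; k=2: 12642+0+43·6·37=22188 → min 22188 | M2..M4: k=2: 0+8658+49·6·39=20124; k=3: 10878+0+49·37·39=81585 → min 20124 | M3..M5: k=3: 0+44733+6·37·31=51615; k=4: 8658+0+6·39·31=15912 → min 15912.
Length 4: M1..M4: k=1: 0+20124+43·49·39=102297; k=2: 12642+8658+43·6·39=31362; k=3: 22188+0+43·37·39=84237 → min 31362 | M2..M5: k=2: 0+15912+49·6·31=25026; k=3: 10878+44733+49·37·31=111814; k=4: 20124+0+49·39·31=79365 → min 25026.
Top-level splits: k=1: (M1..M1)·(M2..M5) → 0+25026+43·49·31 = 90343; k=2: (M1..M2)·(M3..M5) → 12642+15912+43·6·31 = 36552; k=3: (M1..M3)·(M4..M5) → 22188+44733+43·37·31 = 116242; k=4: (M1..M4)·(M5..M5) → 31362+0+43·39·31 = 83349.
Best split is after M2, i.e. k = 2.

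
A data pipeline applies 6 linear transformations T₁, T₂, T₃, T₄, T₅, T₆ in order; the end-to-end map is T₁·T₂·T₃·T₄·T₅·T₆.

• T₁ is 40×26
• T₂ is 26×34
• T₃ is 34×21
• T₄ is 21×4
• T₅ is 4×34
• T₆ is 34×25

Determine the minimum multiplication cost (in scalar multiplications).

17952

Adjacent pairs: T₁T₂ = 40·26·34 = 35360; T₂T₃ = 26·34·21 = 18564; T₃T₄ = 34·21·4 = 2856; T₄T₅ = 21·4·34 = 2856; T₅T₆ = 4·34·25 = 3400.
Length 3: T₁..T₃: k=1: 0+18564+40·26·21=40404; k=2: 35360+0+40·34·21=63920 → min 40404 | T₂..T₄: k=2: 0+2856+26·34·4=6392; k=3: 18564+0+26·21·4=20748 → min 6392 | T₃..T₅: k=3: 0+2856+34·21·34=27132; k=4: 2856+0+34·4·34=7480 → min 7480 | T₄..T₆: k=4: 0+3400+21·4·25=5500; k=5: 2856+0+21·34·25=20706 → min 5500.
Length 4: T₁..T₄: k=1: 0+6392+40·26·4=10552; k=2: 35360+2856+40·34·4=43656; k=3: 40404+0+40·21·4=43764 → min 10552 | T₂..T₅: k=2: 0+7480+26·34·34=37536; k=3: 18564+2856+26·21·34=39984; k=4: 6392+0+26·4·34=9928 → min 9928 | T₃..T₆: k=3: 0+5500+34·21·25=23350; k=4: 2856+3400+34·4·25=9656; k=5: 7480+0+34·34·25=36380 → min 9656.
Length 5: T₁..T₅: k=1: 0+9928+40·26·34=45288; k=2: 35360+7480+40·34·34=89080; k=3: 40404+2856+40·21·34=71820; k=4: 10552+0+40·4·34=15992 → min 15992 | T₂..T₆: k=2: 0+9656+26·34·25=31756; k=3: 18564+5500+26·21·25=37714; k=4: 6392+3400+26·4·25=12392; k=5: 9928+0+26·34·25=32028 → min 12392.
Length 6: T₁..T₆: k=1: 0+12392+40·26·25=38392; k=2: 35360+9656+40·34·25=79016; k=3: 40404+5500+40·21·25=66904; k=4: 10552+3400+40·4·25=17952; k=5: 15992+0+40·34·25=49992 → min 17952.
Optimal order: ((T₁·(T₂·(T₃·T₄)))·(T₅·T₆)) with cost 17952.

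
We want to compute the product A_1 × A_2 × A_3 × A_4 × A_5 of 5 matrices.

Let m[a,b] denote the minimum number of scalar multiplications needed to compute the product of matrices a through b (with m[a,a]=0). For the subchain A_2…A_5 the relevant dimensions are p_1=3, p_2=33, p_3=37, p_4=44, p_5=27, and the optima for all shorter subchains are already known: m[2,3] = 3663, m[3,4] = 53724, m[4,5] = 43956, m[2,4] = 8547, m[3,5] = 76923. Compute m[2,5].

12111

m[2,5] = min over k∈[2,4] of m[2,k]+m[k+1,5]+p_{1}·p_k·p_{5}.
k=2: 0 + 76923 + 3·33·27 = 79596; k=3: 3663 + 43956 + 3·37·27 = 50616; k=4: 8547 + 0 + 3·44·27 = 12111.
Minimum: 12111 at k=4.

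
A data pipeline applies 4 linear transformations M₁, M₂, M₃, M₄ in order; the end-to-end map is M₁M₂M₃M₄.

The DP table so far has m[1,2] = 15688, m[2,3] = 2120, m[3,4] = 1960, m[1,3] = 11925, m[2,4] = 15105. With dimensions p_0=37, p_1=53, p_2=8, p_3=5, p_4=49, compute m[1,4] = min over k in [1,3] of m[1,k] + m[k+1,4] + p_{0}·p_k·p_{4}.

m[1,4] = min over k∈[1,3] of m[1,k]+m[k+1,4]+p_{0}·p_k·p_{4}.
k=1: 0 + 15105 + 37·53·49 = 111194; k=2: 15688 + 1960 + 37·8·49 = 32152; k=3: 11925 + 0 + 37·5·49 = 20990.
Minimum: 20990 at k=3.

20990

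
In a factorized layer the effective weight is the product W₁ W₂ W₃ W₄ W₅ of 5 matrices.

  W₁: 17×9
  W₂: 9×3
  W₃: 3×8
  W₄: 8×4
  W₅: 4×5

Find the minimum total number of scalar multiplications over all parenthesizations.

Adjacent pairs: W₁W₂ = 17·9·3 = 459; W₂W₃ = 9·3·8 = 216; W₃W₄ = 3·8·4 = 96; W₄W₅ = 8·4·5 = 160.
Length 3: W₁..W₃: k=1: 0+216+17·9·8=1440; k=2: 459+0+17·3·8=867 → min 867 | W₂..W₄: k=2: 0+96+9·3·4=204; k=3: 216+0+9·8·4=504 → min 204 | W₃..W₅: k=3: 0+160+3·8·5=280; k=4: 96+0+3·4·5=156 → min 156.
Length 4: W₁..W₄: k=1: 0+204+17·9·4=816; k=2: 459+96+17·3·4=759; k=3: 867+0+17·8·4=1411 → min 759 | W₂..W₅: k=2: 0+156+9·3·5=291; k=3: 216+160+9·8·5=736; k=4: 204+0+9·4·5=384 → min 291.
Length 5: W₁..W₅: k=1: 0+291+17·9·5=1056; k=2: 459+156+17·3·5=870; k=3: 867+160+17·8·5=1707; k=4: 759+0+17·4·5=1099 → min 870.
Optimal order: ((W₁ W₂) ((W₃ W₄) W₅)) with cost 870.

870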